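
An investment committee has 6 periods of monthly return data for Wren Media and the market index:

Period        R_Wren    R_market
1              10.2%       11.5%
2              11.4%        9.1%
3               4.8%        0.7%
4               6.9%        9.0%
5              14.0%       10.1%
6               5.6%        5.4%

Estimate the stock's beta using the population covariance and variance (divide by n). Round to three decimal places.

0.696

Mean R_i = (10.2 + 11.4 + 4.8 + 6.9 + 14.0 + 5.6) / 6 = 8.8167%
Mean R_m = (11.5 + 9.1 + 0.7 + 9.0 + 10.1 + 5.4) / 6 = 7.6333%
Σ(R_i − R̄_i)(R_m − R̄_m) = 54.3367  ⇒  Cov = 54.3367 / 6 = 9.0561
Σ(R_m − R̄_m)² = 78.1133  ⇒  Var(R_m) = 78.1133 / 6 = 13.0189
β = Cov / Var(R_m) = 9.0561 / 13.0189 = 0.6956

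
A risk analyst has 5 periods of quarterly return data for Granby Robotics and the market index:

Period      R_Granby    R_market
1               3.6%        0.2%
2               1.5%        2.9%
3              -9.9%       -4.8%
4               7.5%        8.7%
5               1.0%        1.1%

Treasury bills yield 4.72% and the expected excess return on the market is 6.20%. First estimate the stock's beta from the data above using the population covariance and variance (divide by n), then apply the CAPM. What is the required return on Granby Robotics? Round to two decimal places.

Mean R_i = (3.6 + 1.5 − 9.9 + 7.5 + 1.0) / 5 = 0.7400%
Mean R_m = (0.2 + 2.9 − 4.8 + 8.7 + 1.1) / 5 = 1.6200%
Σ(R_i − R̄_i)(R_m − R̄_m) = 112.9460  ⇒  Cov = 112.9460 / 5 = 22.5892
Σ(R_m − R̄_m)² = 95.2680  ⇒  Var(R_m) = 95.2680 / 5 = 19.0536
β = Cov / Var(R_m) = 22.5892 / 19.0536 = 1.1856
E(R) = R_f + β × MRP = 4.72% + 1.1856 × 6.20% = 12.07%

12.07%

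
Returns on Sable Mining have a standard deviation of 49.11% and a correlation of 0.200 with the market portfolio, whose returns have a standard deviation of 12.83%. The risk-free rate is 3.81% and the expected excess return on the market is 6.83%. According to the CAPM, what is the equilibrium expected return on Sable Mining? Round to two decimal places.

β = ρ × σ_i / σ_m = 0.200 × 49.11% / 12.83% = 0.7655
E(R) = 3.81% + 0.7655 × 6.83% = 9.04%

9.04%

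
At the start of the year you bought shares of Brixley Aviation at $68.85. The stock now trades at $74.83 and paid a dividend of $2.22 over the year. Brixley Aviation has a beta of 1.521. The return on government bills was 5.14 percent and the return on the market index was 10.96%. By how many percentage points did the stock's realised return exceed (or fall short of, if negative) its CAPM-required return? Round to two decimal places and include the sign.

-2.08%

Realised HPR = (P1 + D1 − P0) / P0 = (74.83 + 2.22 − 68.85) / 68.85 = 8.20 / 68.85 = 11.9099%
MRP = 10.96% − 5.14% = 5.82%
CAPM required = R_f + β·MRP = 5.14% + 1.521 × 5.82% = 13.99222%
α = realised − required = 11.9099% − 13.99222% = -2.08%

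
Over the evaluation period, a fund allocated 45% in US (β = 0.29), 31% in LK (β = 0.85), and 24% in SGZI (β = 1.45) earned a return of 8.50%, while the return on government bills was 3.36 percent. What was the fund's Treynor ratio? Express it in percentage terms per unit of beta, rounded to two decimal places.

6.93%

β_P = 0.45×0.29 + 0.31×0.85 + 0.24×1.45 = 0.7420
Treynor = (R_P − R_f) / β_P = (8.50% − 3.36%) / 0.7420 = 5.14% / 0.7420 = 6.93%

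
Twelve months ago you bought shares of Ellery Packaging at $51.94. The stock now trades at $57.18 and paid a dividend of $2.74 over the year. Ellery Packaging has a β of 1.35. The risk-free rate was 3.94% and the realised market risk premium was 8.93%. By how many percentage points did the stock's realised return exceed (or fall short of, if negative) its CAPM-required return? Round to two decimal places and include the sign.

Realised HPR = (P1 + D1 − P0) / P0 = (57.18 + 2.74 − 51.94) / 51.94 = 7.98 / 51.94 = 15.3639%
CAPM required = R_f + β·MRP = 3.94% + 1.35 × 8.93% = 15.9955%
α = realised − required = 15.3639% − 15.9955% = -0.63%

-0.63%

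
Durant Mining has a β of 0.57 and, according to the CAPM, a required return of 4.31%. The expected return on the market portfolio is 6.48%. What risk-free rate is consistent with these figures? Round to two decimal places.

1.43%

E(R) = R_f + β(E(R_m) − R_f) = R_f(1 − β) + β·E(R_m)
4.31% = R_f × (1 − 0.57) + 0.57 × 6.48%
4.31% = R_f × 0.43 + 3.6936%
R_f = (4.31% − 3.6936%) / 0.43 = 1.43%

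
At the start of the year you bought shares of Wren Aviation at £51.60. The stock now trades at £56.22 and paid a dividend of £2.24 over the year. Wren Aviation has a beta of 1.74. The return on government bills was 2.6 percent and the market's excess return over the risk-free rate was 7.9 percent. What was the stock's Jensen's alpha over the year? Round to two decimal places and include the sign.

Realised HPR = (P1 + D1 − P0) / P0 = (56.22 + 2.24 − 51.60) / 51.60 = 6.86 / 51.60 = 13.2946%
CAPM required = R_f + β·MRP = 2.6% + 1.74 × 7.9% = 16.3460%
α = realised − required = 13.2946% − 16.3460% = -3.05%

-3.05%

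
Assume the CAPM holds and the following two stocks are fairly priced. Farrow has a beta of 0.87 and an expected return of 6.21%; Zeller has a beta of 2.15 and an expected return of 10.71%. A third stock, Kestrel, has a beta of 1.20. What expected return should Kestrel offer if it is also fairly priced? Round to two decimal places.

7.37%

MRP (SML slope) = (10.71% − 6.21%) / (2.15 − 0.87) = 4.50% / 1.28 = 3.5156%
R_f (intercept) = 6.21% − 0.87 × 3.5156% = 3.1514%
E(R_Kestrel) = R_f + β × MRP = 3.1514% + 1.20 × 3.5156% = 7.37%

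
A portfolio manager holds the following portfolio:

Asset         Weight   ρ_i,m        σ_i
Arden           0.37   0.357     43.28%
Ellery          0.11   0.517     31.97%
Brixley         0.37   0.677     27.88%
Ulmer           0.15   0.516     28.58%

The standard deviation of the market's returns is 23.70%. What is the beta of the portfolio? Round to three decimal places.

β_Arden = 0.357 × 43.28% / 23.70% = 0.6519
β_Ellery = 0.517 × 31.97% / 23.70% = 0.6974
β_Brixley = 0.677 × 27.88% / 23.70% = 0.7964
β_Ulmer = 0.516 × 28.58% / 23.70% = 0.6222
β_P = Σ w_i β_i = 0.37×0.6519 + 0.11×0.6974 + 0.37×0.7964 + 0.15×0.6222 = 0.7059

0.706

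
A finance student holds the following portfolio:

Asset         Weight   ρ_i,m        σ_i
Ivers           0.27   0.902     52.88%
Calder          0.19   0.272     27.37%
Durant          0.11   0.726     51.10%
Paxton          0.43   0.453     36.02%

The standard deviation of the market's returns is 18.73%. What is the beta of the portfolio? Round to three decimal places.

1.356

β_Ivers = 0.902 × 52.88% / 18.73% = 2.5466
β_Calder = 0.272 × 27.37% / 18.73% = 0.3975
β_Durant = 0.726 × 51.10% / 18.73% = 1.9807
β_Paxton = 0.453 × 36.02% / 18.73% = 0.8712
β_P = Σ w_i β_i = 0.27×2.5466 + 0.19×0.3975 + 0.11×1.9807 + 0.43×0.8712 = 1.3556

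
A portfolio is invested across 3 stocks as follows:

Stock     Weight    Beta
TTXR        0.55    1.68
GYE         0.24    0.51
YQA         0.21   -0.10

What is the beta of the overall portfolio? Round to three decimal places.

1.025

β_P = Σ w_i β_i = 0.55×1.68 + 0.24×0.51 + 0.21×-0.10 = 1.0254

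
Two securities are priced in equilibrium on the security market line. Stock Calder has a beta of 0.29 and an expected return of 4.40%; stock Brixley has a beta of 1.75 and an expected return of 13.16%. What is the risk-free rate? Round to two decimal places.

Both satisfy E(R) = R_f + β·MRP, so the slope of the SML is
MRP = (13.16% − 4.40%) / (1.75 − 0.29) = 8.76% / 1.46 = 6.0000%
R_f = E(R_Calder) − β_Calder·MRP = 4.40% − 0.29 × 6.0000% = 2.6600%

2.66%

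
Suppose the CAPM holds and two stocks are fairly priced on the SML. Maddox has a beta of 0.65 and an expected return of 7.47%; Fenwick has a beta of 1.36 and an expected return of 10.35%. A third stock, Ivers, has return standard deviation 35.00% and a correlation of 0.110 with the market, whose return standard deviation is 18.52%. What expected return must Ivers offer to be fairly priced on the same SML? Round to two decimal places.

5.68%

MRP = (10.35% − 7.47%) / (1.36 − 0.65) = 4.0563%
R_f = 7.47% − 0.65 × 4.0563% = 4.8334%
β_Ivers = ρ·σ_i/σ_m = 0.110 × 35.00 / 18.52 = 0.2079
E(R_Ivers) = R_f + β × MRP = 4.8334% + 0.2079 × 4.0563% = 5.68%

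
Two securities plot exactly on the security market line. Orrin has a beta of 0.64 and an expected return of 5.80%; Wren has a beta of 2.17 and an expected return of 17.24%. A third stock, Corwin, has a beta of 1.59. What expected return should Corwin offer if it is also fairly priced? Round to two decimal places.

MRP (SML slope) = (17.24% − 5.80%) / (2.17 − 0.64) = 11.44% / 1.53 = 7.4771%
R_f (intercept) = 5.80% − 0.64 × 7.4771% = 1.0147%
E(R_Corwin) = R_f + β × MRP = 1.0147% + 1.59 × 7.4771% = 12.90%

12.90%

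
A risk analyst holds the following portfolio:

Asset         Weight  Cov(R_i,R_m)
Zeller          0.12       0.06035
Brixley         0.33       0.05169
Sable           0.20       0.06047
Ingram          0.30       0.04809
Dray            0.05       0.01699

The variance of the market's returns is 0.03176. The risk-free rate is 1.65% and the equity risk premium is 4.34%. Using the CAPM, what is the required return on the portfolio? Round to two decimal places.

8.71%

β_Zeller = 0.06035 / 0.03176 = 1.9002
β_Brixley = 0.05169 / 0.03176 = 1.6275
β_Sable = 0.06047 / 0.03176 = 1.9040
β_Ingram = 0.04809 / 0.03176 = 1.5142
β_Dray = 0.01699 / 0.03176 = 0.5349
β_P = Σ w_i β_i = 0.12×1.9002 + 0.33×1.6275 + 0.20×1.9040 + 0.30×1.5142 + 0.05×0.5349 = 1.6269
E(R_P) = R_f + β_P × MRP = 1.65% + 1.6269 × 4.34% = 8.71%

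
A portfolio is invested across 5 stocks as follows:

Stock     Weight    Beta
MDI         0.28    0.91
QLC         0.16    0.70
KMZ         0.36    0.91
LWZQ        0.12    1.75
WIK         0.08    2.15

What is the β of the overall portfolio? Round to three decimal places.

1.076

β_P = Σ w_i β_i = 0.28×0.91 + 0.16×0.70 + 0.36×0.91 + 0.12×1.75 + 0.08×2.15 = 1.0764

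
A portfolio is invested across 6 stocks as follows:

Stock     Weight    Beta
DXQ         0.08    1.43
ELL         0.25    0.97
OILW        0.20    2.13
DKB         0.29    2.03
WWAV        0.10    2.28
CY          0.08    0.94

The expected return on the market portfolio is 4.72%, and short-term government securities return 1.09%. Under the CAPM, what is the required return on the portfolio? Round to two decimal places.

7.17%

β_P = Σ w_i β_i = 0.08×1.43 + 0.25×0.97 + 0.20×2.13 + 0.29×2.03 + 0.10×2.28 + 0.08×0.94 = 1.6748
MRP = 4.72% − 1.09% = 3.63%
E(R_P) = R_f + β_P × MRP = 1.09% + 1.6748 × 3.63% = 7.17%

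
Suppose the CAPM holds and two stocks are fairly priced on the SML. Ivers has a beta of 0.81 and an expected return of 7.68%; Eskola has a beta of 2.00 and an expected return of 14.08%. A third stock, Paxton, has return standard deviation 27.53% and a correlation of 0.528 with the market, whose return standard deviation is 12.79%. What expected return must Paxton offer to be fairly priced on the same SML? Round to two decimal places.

MRP = (14.08% − 7.68%) / (2.00 − 0.81) = 5.3782%
R_f = 7.68% − 0.81 × 5.3782% = 3.3237%
β_Paxton = ρ·σ_i/σ_m = 0.528 × 27.53 / 12.79 = 1.1365
E(R_Paxton) = R_f + β × MRP = 3.3237% + 1.1365 × 5.3782% = 9.44%

9.44%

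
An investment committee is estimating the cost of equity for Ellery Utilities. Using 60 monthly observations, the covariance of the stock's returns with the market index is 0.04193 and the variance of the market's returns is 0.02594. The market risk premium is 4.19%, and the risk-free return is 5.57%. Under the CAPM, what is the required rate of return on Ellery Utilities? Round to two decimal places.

β = Cov(R_i, R_m) / Var(R_m) = 0.04193 / 0.02594 = 1.6164
E(R) = R_f + β × MRP = 5.57% + 1.6164 × 4.19% = 12.34%

12.34%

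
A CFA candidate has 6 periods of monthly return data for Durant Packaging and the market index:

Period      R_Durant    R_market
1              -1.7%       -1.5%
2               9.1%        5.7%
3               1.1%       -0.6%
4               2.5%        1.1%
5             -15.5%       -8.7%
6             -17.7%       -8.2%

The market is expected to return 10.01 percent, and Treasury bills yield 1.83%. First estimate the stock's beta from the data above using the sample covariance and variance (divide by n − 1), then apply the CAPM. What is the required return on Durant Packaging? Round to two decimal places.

17.26%

Mean R_i = (-1.7 + 9.1 + 1.1 + 2.5 − 15.5 − 17.7) / 6 = -3.7000%
Mean R_m = (-1.5 + 5.7 − 0.6 + 1.1 − 8.7 − 8.2) / 6 = -2.0333%
Σ(R_i − R̄_i)(R_m − R̄_m) = 291.3600  ⇒  Cov = 291.3600 / 5 = 58.2720
Σ(R_m − R̄_m)² = 154.4333  ⇒  Var(R_m) = 154.4333 / 5 = 30.8867
β = Cov / Var(R_m) = 58.2720 / 30.8867 = 1.8866
MRP = 10.01% − 1.83% = 8.18%
E(R) = R_f + β × MRP = 1.83% + 1.8866 × 8.18% = 17.26%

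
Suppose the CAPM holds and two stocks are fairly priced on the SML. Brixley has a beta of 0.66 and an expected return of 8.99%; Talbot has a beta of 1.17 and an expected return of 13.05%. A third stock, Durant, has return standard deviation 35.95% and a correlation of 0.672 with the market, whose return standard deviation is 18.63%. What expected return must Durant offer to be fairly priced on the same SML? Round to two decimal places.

MRP = (13.05% − 8.99%) / (1.17 − 0.66) = 7.9608%
R_f = 8.99% − 0.66 × 7.9608% = 3.7359%
β_Durant = ρ·σ_i/σ_m = 0.672 × 35.95 / 18.63 = 1.2967
E(R_Durant) = R_f + β × MRP = 3.7359% + 1.2967 × 7.9608% = 14.06%

14.06%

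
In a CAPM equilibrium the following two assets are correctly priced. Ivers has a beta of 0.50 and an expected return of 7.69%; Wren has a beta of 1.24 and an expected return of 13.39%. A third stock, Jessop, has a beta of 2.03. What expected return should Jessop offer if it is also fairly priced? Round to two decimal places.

19.48%

MRP (SML slope) = (13.39% − 7.69%) / (1.24 − 0.50) = 5.70% / 0.74 = 7.7027%
R_f (intercept) = 7.69% − 0.50 × 7.7027% = 3.8387%
E(R_Jessop) = R_f + β × MRP = 3.8387% + 2.03 × 7.7027% = 19.48%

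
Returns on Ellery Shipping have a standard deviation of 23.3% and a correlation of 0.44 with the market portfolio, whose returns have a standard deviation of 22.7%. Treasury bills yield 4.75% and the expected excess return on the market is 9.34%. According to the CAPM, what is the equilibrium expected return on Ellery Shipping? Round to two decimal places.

8.97%

β = ρ × σ_i / σ_m = 0.44 × 23.3% / 22.7% = 0.4516
E(R) = 4.75% + 0.4516 × 9.34% = 8.97%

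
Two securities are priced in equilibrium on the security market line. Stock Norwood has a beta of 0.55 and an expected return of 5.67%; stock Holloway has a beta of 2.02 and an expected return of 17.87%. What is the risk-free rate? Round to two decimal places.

Both satisfy E(R) = R_f + β·MRP, so the slope of the SML is
MRP = (17.87% − 5.67%) / (2.02 − 0.55) = 12.20% / 1.47 = 8.2993%
R_f = E(R_Norwood) − β_Norwood·MRP = 5.67% − 0.55 × 8.2993% = 1.1054%

1.11%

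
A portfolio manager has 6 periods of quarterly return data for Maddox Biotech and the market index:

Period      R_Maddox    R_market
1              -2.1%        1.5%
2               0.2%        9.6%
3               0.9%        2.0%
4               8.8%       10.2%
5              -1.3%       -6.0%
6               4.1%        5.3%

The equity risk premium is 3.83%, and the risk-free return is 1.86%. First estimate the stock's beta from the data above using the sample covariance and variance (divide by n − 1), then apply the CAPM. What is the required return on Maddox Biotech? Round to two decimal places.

Mean R_i = (-2.1 + 0.2 + 0.9 + 8.8 − 1.3 + 4.1) / 6 = 1.7667%
Mean R_m = (1.5 + 9.6 + 2.0 + 10.2 − 6.0 + 5.3) / 6 = 3.7667%
Σ(R_i − R̄_i)(R_m − R̄_m) = 79.9333  ⇒  Cov = 79.9333 / 5 = 15.9867
Σ(R_m − R̄_m)² = 181.4133  ⇒  Var(R_m) = 181.4133 / 5 = 36.2827
β = Cov / Var(R_m) = 15.9867 / 36.2827 = 0.4406
E(R) = R_f + β × MRP = 1.86% + 0.4406 × 3.83% = 3.55%

3.55%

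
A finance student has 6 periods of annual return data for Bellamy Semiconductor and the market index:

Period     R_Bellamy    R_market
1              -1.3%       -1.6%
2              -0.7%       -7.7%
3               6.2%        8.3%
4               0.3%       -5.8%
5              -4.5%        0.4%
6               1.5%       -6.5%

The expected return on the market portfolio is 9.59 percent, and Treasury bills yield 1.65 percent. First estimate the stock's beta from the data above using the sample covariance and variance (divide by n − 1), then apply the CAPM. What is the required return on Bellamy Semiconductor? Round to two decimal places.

3.82%

Mean R_i = (-1.3 − 0.7 + 6.2 + 0.3 − 4.5 + 1.5) / 6 = 0.2500%
Mean R_m = (-1.6 − 7.7 + 8.3 − 5.8 + 0.4 − 6.5) / 6 = -2.1500%
Σ(R_i − R̄_i)(R_m − R̄_m) = 48.8650  ⇒  Cov = 48.8650 / 5 = 9.7730
Σ(R_m − R̄_m)² = 179.0550  ⇒  Var(R_m) = 179.0550 / 5 = 35.8110
β = Cov / Var(R_m) = 9.7730 / 35.8110 = 0.2729
MRP = 9.59% − 1.65% = 7.94%
E(R) = R_f + β × MRP = 1.65% + 0.2729 × 7.94% = 3.82%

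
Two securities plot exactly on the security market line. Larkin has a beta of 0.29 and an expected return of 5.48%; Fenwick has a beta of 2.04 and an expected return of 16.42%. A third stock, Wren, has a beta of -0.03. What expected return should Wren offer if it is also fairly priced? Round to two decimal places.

MRP (SML slope) = (16.42% − 5.48%) / (2.04 − 0.29) = 10.94% / 1.75 = 6.2514%
R_f (intercept) = 5.48% − 0.29 × 6.2514% = 3.6671%
E(R_Wren) = R_f + β × MRP = 3.6671% + -0.03 × 6.2514% = 3.48%

3.48%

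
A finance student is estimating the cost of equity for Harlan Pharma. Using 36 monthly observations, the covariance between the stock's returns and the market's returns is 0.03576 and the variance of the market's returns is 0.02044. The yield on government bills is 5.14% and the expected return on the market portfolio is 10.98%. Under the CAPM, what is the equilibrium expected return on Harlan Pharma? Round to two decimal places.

β = Cov(R_i, R_m) / Var(R_m) = 0.03576 / 0.02044 = 1.7495
MRP = 10.98% − 5.14% = 5.84%
E(R) = R_f + β × MRP = 5.14% + 1.7495 × 5.84% = 15.36%

15.36%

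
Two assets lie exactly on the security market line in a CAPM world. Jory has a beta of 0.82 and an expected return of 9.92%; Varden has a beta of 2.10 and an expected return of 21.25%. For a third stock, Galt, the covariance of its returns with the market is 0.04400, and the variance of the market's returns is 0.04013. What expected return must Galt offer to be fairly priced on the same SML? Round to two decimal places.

12.37%

MRP = (21.25% − 9.92%) / (2.10 − 0.82) = 8.8516%
R_f = 9.92% − 0.82 × 8.8516% = 2.6617%
β_Galt = Cov / Var(R_m) = 0.04400 / 0.04013 = 1.0964
E(R_Galt) = R_f + β × MRP = 2.6617% + 1.0964 × 8.8516% = 12.37%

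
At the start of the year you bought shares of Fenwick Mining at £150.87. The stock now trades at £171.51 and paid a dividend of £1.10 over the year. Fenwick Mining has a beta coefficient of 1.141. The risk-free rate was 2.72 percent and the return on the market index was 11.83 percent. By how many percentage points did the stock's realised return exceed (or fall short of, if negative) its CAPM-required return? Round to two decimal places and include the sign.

Realised HPR = (P1 + D1 − P0) / P0 = (171.51 + 1.10 − 150.87) / 150.87 = 21.74 / 150.87 = 14.4098%
MRP = 11.83% − 2.72% = 9.11%
CAPM required = R_f + β·MRP = 2.72% + 1.141 × 9.11% = 13.11451%
α = realised − required = 14.4098% − 13.11451% = +1.30%

+1.30%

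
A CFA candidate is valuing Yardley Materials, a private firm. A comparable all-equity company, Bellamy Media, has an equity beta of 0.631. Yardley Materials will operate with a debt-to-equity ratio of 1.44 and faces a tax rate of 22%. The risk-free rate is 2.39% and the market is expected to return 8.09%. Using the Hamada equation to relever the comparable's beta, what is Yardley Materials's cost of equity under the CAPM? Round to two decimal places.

10.03%

β_L = β_U × [1 + (1 − t)(D/E)] = 0.631 × [1 + (1 − 0.22) × 1.44]
    = 0.631 × [1 + 0.78 × 1.44] = 0.631 × 2.1232 = 1.3397
MRP = 8.09% − 2.39% = 5.70%
E(R) = R_f + β_L × MRP = 2.39% + 1.3397 × 5.70% = 10.03%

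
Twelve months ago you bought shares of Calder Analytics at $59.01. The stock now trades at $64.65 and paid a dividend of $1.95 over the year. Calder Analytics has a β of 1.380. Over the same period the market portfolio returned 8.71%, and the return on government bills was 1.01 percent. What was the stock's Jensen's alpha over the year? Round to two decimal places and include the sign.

+1.23%

Realised HPR = (P1 + D1 − P0) / P0 = (64.65 + 1.95 − 59.01) / 59.01 = 7.59 / 59.01 = 12.8622%
MRP = 8.71% − 1.01% = 7.70%
CAPM required = R_f + β·MRP = 1.01% + 1.380 × 7.70% = 11.63600%
α = realised − required = 12.8622% − 11.63600% = +1.23%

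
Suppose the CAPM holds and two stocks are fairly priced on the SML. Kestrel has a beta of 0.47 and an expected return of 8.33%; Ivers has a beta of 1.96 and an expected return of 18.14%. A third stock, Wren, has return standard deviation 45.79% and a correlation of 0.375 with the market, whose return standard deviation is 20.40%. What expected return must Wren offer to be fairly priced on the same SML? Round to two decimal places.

10.78%

MRP = (18.14% − 8.33%) / (1.96 − 0.47) = 6.5839%
R_f = 8.33% − 0.47 × 6.5839% = 5.2356%
β_Wren = ρ·σ_i/σ_m = 0.375 × 45.79 / 20.40 = 0.8417
E(R_Wren) = R_f + β × MRP = 5.2356% + 0.8417 × 6.5839% = 10.78%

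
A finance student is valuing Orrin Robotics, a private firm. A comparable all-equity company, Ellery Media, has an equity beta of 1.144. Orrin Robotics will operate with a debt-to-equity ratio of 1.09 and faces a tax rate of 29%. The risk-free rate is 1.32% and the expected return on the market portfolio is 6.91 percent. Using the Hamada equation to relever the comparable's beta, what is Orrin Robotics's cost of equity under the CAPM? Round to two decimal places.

12.66%

β_L = β_U × [1 + (1 − t)(D/E)] = 1.144 × [1 + (1 − 0.29) × 1.09]
    = 1.144 × [1 + 0.71 × 1.09] = 1.144 × 1.7739 = 2.0293
MRP = 6.91% − 1.32% = 5.59%
E(R) = R_f + β_L × MRP = 1.32% + 2.0293 × 5.59% = 12.66%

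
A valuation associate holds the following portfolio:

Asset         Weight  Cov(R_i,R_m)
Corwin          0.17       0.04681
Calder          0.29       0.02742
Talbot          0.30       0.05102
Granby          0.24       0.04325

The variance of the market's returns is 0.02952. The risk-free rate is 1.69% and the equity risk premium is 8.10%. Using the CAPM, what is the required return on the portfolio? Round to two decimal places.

β_Corwin = 0.04681 / 0.02952 = 1.5857
β_Calder = 0.02742 / 0.02952 = 0.9289
β_Talbot = 0.05102 / 0.02952 = 1.7283
β_Granby = 0.04325 / 0.02952 = 1.4651
β_P = Σ w_i β_i = 0.17×1.5857 + 0.29×0.9289 + 0.30×1.7283 + 0.24×1.4651 = 1.4091
E(R_P) = R_f + β_P × MRP = 1.69% + 1.4091 × 8.10% = 13.10%

13.10%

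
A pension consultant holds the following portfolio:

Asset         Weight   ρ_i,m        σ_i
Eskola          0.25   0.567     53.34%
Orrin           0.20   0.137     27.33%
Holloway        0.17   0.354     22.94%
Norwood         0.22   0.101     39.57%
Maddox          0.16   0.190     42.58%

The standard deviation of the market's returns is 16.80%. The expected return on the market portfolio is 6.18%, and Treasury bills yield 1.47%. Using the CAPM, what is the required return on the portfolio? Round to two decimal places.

4.80%

β_Eskola = 0.567 × 53.34% / 16.80% = 1.8002
β_Orrin = 0.137 × 27.33% / 16.80% = 0.2229
β_Holloway = 0.354 × 22.94% / 16.80% = 0.4834
β_Norwood = 0.101 × 39.57% / 16.80% = 0.2379
β_Maddox = 0.190 × 42.58% / 16.80% = 0.4816
β_P = Σ w_i β_i = 0.25×1.8002 + 0.20×0.2229 + 0.17×0.4834 + 0.22×0.2379 + 0.16×0.4816 = 0.7062
MRP = 6.18% − 1.47% = 4.71%
E(R_P) = R_f + β_P × MRP = 1.47% + 0.7062 × 4.71% = 4.80%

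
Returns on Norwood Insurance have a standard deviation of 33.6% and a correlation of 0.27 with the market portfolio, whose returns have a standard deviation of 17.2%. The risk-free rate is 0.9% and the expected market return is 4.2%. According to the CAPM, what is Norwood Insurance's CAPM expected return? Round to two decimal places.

2.64%

β = ρ × σ_i / σ_m = 0.27 × 33.6% / 17.2% = 0.5274
MRP = 4.2% − 0.9% = 3.30%
E(R) = 0.9% + 0.5274 × 3.3% = 2.64%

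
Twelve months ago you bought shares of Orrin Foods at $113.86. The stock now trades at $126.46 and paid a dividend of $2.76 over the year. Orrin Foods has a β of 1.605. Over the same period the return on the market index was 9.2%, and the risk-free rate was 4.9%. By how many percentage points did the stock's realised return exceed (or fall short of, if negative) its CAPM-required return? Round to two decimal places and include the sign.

Realised HPR = (P1 + D1 − P0) / P0 = (126.46 + 2.76 − 113.86) / 113.86 = 15.36 / 113.86 = 13.4903%
MRP = 9.2% − 4.9% = 4.30%
CAPM required = R_f + β·MRP = 4.9% + 1.605 × 4.3% = 11.8015%
α = realised − required = 13.4903% − 11.8015% = +1.69%

+1.69%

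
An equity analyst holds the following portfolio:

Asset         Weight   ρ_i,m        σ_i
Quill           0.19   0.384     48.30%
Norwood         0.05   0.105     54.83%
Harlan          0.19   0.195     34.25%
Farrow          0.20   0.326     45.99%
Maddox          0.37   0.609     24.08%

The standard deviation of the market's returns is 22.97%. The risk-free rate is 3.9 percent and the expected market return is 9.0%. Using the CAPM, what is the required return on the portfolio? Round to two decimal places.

6.90%

β_Quill = 0.384 × 48.30% / 22.97% = 0.8075
β_Norwood = 0.105 × 54.83% / 22.97% = 0.2506
β_Harlan = 0.195 × 34.25% / 22.97% = 0.2908
β_Farrow = 0.326 × 45.99% / 22.97% = 0.6527
β_Maddox = 0.609 × 24.08% / 22.97% = 0.6384
β_P = Σ w_i β_i = 0.19×0.8075 + 0.05×0.2506 + 0.19×0.2908 + 0.20×0.6527 + 0.37×0.6384 = 0.5880
MRP = 9.0% − 3.9% = 5.10%
E(R_P) = R_f + β_P × MRP = 3.9% + 0.5880 × 5.1% = 6.90%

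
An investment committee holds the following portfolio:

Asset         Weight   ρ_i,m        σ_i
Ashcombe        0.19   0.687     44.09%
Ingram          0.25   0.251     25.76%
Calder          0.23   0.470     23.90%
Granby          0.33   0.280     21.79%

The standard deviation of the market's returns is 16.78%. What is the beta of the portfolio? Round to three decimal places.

0.713

β_Ashcombe = 0.687 × 44.09% / 16.78% = 1.8051
β_Ingram = 0.251 × 25.76% / 16.78% = 0.3853
β_Calder = 0.470 × 23.90% / 16.78% = 0.6694
β_Granby = 0.280 × 21.79% / 16.78% = 0.3636
β_P = Σ w_i β_i = 0.19×1.8051 + 0.25×0.3853 + 0.23×0.6694 + 0.33×0.3636 = 0.7132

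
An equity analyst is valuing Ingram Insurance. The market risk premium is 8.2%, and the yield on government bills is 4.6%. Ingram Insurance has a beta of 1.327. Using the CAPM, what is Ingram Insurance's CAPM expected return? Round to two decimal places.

E(R) = R_f + β × MRP = 4.6% + 1.327 × 8.2% = 15.48%

15.48%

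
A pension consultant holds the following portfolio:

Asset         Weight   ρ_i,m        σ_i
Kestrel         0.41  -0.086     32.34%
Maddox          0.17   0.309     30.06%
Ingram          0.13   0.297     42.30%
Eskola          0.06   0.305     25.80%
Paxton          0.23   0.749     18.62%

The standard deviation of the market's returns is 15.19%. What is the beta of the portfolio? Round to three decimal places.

β_Kestrel = -0.086 × 32.34% / 15.19% = -0.1831
β_Maddox = 0.309 × 30.06% / 15.19% = 0.6115
β_Ingram = 0.297 × 42.30% / 15.19% = 0.8271
β_Eskola = 0.305 × 25.80% / 15.19% = 0.5180
β_Paxton = 0.749 × 18.62% / 15.19% = 0.9181
β_P = Σ w_i β_i = 0.41×-0.1831 + 0.17×0.6115 + 0.13×0.8271 + 0.06×0.5180 + 0.23×0.9181 = 0.3787

0.379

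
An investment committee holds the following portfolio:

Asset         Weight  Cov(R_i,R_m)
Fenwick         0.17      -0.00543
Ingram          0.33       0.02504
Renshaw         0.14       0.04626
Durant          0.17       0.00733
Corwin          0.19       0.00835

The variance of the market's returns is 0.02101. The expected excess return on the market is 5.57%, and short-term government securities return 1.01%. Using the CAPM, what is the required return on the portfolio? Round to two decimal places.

5.42%

β_Fenwick = -0.00543 / 0.02101 = -0.2584
β_Ingram = 0.02504 / 0.02101 = 1.1918
β_Renshaw = 0.04626 / 0.02101 = 2.2018
β_Durant = 0.00733 / 0.02101 = 0.3489
β_Corwin = 0.00835 / 0.02101 = 0.3974
β_P = Σ w_i β_i = 0.17×-0.2584 + 0.33×1.1918 + 0.14×2.2018 + 0.17×0.3489 + 0.19×0.3974 = 0.7924
E(R_P) = R_f + β_P × MRP = 1.01% + 0.7924 × 5.57% = 5.42%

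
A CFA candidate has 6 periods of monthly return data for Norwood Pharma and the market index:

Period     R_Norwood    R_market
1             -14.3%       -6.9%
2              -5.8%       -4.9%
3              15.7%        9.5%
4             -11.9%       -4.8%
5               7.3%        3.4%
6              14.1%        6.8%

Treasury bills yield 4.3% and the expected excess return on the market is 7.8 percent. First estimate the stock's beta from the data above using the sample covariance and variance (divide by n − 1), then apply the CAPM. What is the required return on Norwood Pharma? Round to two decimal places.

18.90%

Mean R_i = (-14.3 − 5.8 + 15.7 − 11.9 + 7.3 + 14.1) / 6 = 0.8500%
Mean R_m = (-6.9 − 4.9 + 9.5 − 4.8 + 3.4 + 6.8) / 6 = 0.5167%
Σ(R_i − R̄_i)(R_m − R̄_m) = 451.4250  ⇒  Cov = 451.4250 / 5 = 90.2850
Σ(R_m − R̄_m)² = 241.1083  ⇒  Var(R_m) = 241.1083 / 5 = 48.2217
β = Cov / Var(R_m) = 90.2850 / 48.2217 = 1.8723
E(R) = R_f + β × MRP = 4.3% + 1.8723 × 7.8% = 18.90%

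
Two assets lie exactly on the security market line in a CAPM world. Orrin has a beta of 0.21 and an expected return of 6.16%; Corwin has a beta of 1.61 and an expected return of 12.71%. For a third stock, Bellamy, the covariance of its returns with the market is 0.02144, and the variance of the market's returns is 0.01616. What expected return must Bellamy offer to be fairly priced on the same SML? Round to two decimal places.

11.38%

MRP = (12.71% − 6.16%) / (1.61 − 0.21) = 4.6786%
R_f = 6.16% − 0.21 × 4.6786% = 5.1775%
β_Bellamy = Cov / Var(R_m) = 0.02144 / 0.01616 = 1.3267
E(R_Bellamy) = R_f + β × MRP = 5.1775% + 1.3267 × 4.6786% = 11.38%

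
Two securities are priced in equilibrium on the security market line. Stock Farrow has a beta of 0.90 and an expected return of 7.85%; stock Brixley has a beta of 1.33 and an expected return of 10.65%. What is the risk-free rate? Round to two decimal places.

1.99%

Both satisfy E(R) = R_f + β·MRP, so the slope of the SML is
MRP = (10.65% − 7.85%) / (1.33 − 0.90) = 2.80% / 0.43 = 6.5116%
R_f = E(R_Farrow) − β_Farrow·MRP = 7.85% − 0.90 × 6.5116% = 1.9896%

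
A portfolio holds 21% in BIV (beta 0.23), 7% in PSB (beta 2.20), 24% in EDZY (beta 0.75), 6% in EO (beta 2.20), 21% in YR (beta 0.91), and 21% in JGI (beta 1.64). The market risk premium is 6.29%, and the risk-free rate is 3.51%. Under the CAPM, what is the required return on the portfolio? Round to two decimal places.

β_P = Σ w_i β_i = 0.21×0.23 + 0.07×2.20 + 0.24×0.75 + 0.06×2.20 + 0.21×0.91 + 0.21×1.64 = 1.0498
E(R_P) = R_f + β_P × MRP = 3.51% + 1.0498 × 6.29% = 10.11%

10.11%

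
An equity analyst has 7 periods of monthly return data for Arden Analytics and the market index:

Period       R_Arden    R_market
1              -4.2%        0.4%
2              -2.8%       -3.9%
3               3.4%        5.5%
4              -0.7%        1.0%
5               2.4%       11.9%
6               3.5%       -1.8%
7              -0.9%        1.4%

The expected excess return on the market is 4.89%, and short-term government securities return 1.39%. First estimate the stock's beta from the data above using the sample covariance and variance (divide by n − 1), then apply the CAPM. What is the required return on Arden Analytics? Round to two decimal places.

Mean R_i = (-4.2 − 2.8 + 3.4 − 0.7 + 2.4 + 3.5 − 0.9) / 7 = 0.1000%
Mean R_m = (0.4 − 3.9 + 5.5 + 1.0 + 11.9 − 1.8 + 1.4) / 7 = 2.0714%
Σ(R_i − R̄_i)(R_m − R̄_m) = 46.7900  ⇒  Cov = 46.7900 / 6 = 7.7983
Σ(R_m − R̄_m)² = 163.3943  ⇒  Var(R_m) = 163.3943 / 6 = 27.2324
β = Cov / Var(R_m) = 7.7983 / 27.2324 = 0.2864
E(R) = R_f + β × MRP = 1.39% + 0.2864 × 4.89% = 2.79%

2.79%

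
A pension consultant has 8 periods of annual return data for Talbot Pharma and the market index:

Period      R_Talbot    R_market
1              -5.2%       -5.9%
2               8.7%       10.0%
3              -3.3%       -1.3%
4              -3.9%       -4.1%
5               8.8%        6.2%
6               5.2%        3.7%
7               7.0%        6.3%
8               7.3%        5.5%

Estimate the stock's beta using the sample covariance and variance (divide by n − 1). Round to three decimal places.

1.044

Mean R_i = (-5.2 + 8.7 − 3.3 − 3.9 + 8.8 + 5.2 + 7.0 + 7.3) / 8 = 3.0750%
Mean R_m = (-5.9 + 10.0 − 1.3 − 4.1 + 6.2 + 3.7 + 6.3 + 5.5) / 8 = 2.5500%
Σ(R_i − R̄_i)(R_m − R̄_m) = 233.2800  ⇒  Cov = 233.2800 / 7 = 33.3257
Σ(R_m − R̄_m)² = 223.3600  ⇒  Var(R_m) = 223.3600 / 7 = 31.9086
β = Cov / Var(R_m) = 33.3257 / 31.9086 = 1.0444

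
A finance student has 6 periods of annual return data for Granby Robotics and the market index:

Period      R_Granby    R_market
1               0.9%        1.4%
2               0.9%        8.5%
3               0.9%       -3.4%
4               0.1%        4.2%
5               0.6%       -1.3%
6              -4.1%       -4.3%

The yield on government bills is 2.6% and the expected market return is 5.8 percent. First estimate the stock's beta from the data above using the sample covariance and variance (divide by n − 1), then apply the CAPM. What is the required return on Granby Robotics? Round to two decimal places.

Mean R_i = (0.9 + 0.9 + 0.9 + 0.1 + 0.6 − 4.1) / 6 = -0.1167%
Mean R_m = (1.4 + 8.5 − 3.4 + 4.2 − 1.3 − 4.3) / 6 = 0.8500%
Σ(R_i − R̄_i)(R_m − R̄_m) = 23.7150  ⇒  Cov = 23.7150 / 5 = 4.7430
Σ(R_m − R̄_m)² = 119.2550  ⇒  Var(R_m) = 119.2550 / 5 = 23.8510
β = Cov / Var(R_m) = 4.7430 / 23.8510 = 0.1989
MRP = 5.8% − 2.6% = 3.20%
E(R) = R_f + β × MRP = 2.6% + 0.1989 × 3.2% = 3.24%

3.24%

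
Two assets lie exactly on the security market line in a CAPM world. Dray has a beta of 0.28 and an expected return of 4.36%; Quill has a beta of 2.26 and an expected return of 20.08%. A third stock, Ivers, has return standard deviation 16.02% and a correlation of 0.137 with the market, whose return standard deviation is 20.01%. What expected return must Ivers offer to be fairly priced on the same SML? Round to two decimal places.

3.01%

MRP = (20.08% − 4.36%) / (2.26 − 0.28) = 7.9394%
R_f = 4.36% − 0.28 × 7.9394% = 2.1370%
β_Ivers = ρ·σ_i/σ_m = 0.137 × 16.02 / 20.01 = 0.1097
E(R_Ivers) = R_f + β × MRP = 2.1370% + 0.1097 × 7.9394% = 3.01%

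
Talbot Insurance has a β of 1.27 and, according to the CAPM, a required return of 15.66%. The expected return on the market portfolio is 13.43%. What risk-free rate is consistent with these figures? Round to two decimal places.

5.17%

E(R) = R_f + β(E(R_m) − R_f) = R_f(1 − β) + β·E(R_m)
15.66% = R_f × (1 − 1.27) + 1.27 × 13.43%
15.66% = R_f × -0.27 + 17.0561%
R_f = (15.66% − 17.0561%) / -0.27 = 5.17%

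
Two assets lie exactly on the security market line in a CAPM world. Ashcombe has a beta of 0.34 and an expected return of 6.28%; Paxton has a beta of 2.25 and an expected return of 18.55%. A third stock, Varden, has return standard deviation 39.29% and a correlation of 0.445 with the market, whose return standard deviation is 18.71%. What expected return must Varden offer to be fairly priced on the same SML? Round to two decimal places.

MRP = (18.55% − 6.28%) / (2.25 − 0.34) = 6.4241%
R_f = 6.28% − 0.34 × 6.4241% = 4.0958%
β_Varden = ρ·σ_i/σ_m = 0.445 × 39.29 / 18.71 = 0.9345
E(R_Varden) = R_f + β × MRP = 4.0958% + 0.9345 × 6.4241% = 10.10%

10.10%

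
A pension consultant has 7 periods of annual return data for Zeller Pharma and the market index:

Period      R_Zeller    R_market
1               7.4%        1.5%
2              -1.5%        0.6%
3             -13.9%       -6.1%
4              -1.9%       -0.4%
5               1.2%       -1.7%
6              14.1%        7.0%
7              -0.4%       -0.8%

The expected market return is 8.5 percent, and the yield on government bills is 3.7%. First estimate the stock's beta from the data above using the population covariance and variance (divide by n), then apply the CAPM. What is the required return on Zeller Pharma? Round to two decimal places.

13.70%

Mean R_i = (7.4 − 1.5 − 13.9 − 1.9 + 1.2 + 14.1 − 0.4) / 7 = 0.7143%
Mean R_m = (1.5 + 0.6 − 6.1 − 0.4 − 1.7 + 7.0 − 0.8) / 7 = 0.0143%
Σ(R_i − R̄_i)(R_m − R̄_m) = 192.6586  ⇒  Cov = 192.6586 / 7 = 27.5227
Σ(R_m − R̄_m)² = 92.5086  ⇒  Var(R_m) = 92.5086 / 7 = 13.2155
β = Cov / Var(R_m) = 27.5227 / 13.2155 = 2.0826
MRP = 8.5% − 3.7% = 4.80%
E(R) = R_f + β × MRP = 3.7% + 2.0826 × 4.8% = 13.70%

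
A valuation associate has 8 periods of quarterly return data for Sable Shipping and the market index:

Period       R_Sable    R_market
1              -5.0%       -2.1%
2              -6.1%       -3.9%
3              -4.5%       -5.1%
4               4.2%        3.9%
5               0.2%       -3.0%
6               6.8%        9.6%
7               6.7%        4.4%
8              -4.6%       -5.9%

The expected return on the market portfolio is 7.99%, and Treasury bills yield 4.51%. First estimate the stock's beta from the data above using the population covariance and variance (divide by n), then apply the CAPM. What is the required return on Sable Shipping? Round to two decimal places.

Mean R_i = (-5.0 − 6.1 − 4.5 + 4.2 + 0.2 + 6.8 + 6.7 − 4.6) / 8 = -0.2875%
Mean R_m = (-2.1 − 3.9 − 5.1 + 3.9 − 3.0 + 9.6 + 4.4 − 5.9) / 8 = -0.2625%
Σ(R_i − R̄_i)(R_m − R̄_m) = 194.3163  ⇒  Cov = 194.3163 / 8 = 24.2895
Σ(R_m − R̄_m)² = 215.6188  ⇒  Var(R_m) = 215.6188 / 8 = 26.9524
β = Cov / Var(R_m) = 24.2895 / 26.9524 = 0.9012
MRP = 7.99% − 4.51% = 3.48%
E(R) = R_f + β × MRP = 4.51% + 0.9012 × 3.48% = 7.65%

7.65%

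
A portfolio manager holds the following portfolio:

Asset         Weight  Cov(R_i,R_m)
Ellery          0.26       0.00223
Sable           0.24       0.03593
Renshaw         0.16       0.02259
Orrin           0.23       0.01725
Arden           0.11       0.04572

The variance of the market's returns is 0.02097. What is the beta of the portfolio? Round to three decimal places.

1.040

β_Ellery = 0.00223 / 0.02097 = 0.1063
β_Sable = 0.03593 / 0.02097 = 1.7134
β_Renshaw = 0.02259 / 0.02097 = 1.0773
β_Orrin = 0.01725 / 0.02097 = 0.8226
β_Arden = 0.04572 / 0.02097 = 2.1803
β_P = Σ w_i β_i = 0.26×0.1063 + 0.24×1.7134 + 0.16×1.0773 + 0.23×0.8226 + 0.11×2.1803 = 1.0403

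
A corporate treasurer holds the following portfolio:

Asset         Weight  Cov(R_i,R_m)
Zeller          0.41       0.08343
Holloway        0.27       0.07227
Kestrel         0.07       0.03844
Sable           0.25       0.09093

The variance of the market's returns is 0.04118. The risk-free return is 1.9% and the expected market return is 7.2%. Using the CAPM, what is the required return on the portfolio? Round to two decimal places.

β_Zeller = 0.08343 / 0.04118 = 2.0260
β_Holloway = 0.07227 / 0.04118 = 1.7550
β_Kestrel = 0.03844 / 0.04118 = 0.9335
β_Sable = 0.09093 / 0.04118 = 2.2081
β_P = Σ w_i β_i = 0.41×2.0260 + 0.27×1.7550 + 0.07×0.9335 + 0.25×2.2081 = 1.9219
MRP = 7.2% − 1.9% = 5.30%
E(R_P) = R_f + β_P × MRP = 1.9% + 1.9219 × 5.3% = 12.09%

12.09%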